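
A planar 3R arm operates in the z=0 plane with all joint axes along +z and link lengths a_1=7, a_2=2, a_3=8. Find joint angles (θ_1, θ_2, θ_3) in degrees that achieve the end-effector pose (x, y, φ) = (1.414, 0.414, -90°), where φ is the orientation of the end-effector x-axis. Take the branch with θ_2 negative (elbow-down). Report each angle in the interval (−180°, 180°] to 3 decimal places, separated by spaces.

wrist centre = target − a_3·(cos φ, sin φ) = (1.4140, 8.4140)
cos θ_2 = (72.7948−7²−2²)/(2·7·2) = 0.7070; θ_2 = -45.0121° (elbow-down)
β = atan2(8.4140,1.4140) = 80.4604°; ψ = atan2(-1.4145,8.4139) = -9.5431°
θ_1 = β − ψ = 90.0035°
θ_3 = φ − θ_1 − θ_2 = -134.9913° (wrapped to (-180°,180°])

90.003 -45.012 -134.991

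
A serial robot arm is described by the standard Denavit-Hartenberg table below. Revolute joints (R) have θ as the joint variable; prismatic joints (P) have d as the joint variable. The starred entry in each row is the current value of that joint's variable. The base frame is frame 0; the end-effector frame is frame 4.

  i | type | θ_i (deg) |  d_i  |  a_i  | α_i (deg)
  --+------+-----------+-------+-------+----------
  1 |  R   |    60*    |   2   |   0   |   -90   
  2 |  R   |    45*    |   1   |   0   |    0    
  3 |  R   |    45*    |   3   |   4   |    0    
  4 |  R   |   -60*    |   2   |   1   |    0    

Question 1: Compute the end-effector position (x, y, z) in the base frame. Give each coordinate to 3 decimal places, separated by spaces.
after link 1: o_1 = (0.0000, 0.0000, 2.0000)
after link 2: o_2 = (-0.8660, 0.5000, 2.0000)
after link 3: o_3 = (-3.4641, 2.0000, -2.0000)
after link 4: o_4 = (-4.7631, 3.7500, -2.5000)

-4.763 3.750 -2.500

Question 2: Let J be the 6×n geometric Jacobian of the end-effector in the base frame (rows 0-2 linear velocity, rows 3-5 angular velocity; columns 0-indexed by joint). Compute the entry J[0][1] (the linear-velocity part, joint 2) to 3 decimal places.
axis z_1 = (-0.8660,0.5000,0.0000); lever o_n−o_1 = (-4.7631,3.7500,-4.5000)
cross product → J_v[:, 1] = (-2.2500,-3.8971,-0.8660)
J_ω[:, 1] = z_1
entry J[0][1] = -2.2500

-2.250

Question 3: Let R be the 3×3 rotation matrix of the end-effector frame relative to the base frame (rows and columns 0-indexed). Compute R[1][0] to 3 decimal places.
End-effector x-axis (col 0 of R) = (0.4330,0.7500,-0.5000)
R[1][0] = 0.7500

0.750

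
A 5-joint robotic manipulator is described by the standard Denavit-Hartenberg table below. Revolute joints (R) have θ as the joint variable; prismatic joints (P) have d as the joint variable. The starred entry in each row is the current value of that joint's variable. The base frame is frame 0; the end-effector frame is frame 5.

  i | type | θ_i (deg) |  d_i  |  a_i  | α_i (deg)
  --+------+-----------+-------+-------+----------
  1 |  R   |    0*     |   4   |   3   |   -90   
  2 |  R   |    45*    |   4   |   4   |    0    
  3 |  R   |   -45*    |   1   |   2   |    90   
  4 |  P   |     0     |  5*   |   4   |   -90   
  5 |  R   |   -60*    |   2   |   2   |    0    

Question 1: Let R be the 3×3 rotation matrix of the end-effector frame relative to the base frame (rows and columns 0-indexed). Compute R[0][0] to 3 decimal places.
0.500

End-effector x-axis (col 0 of R) = (0.5000,-0.0000,0.8660)
R[0][0] = 0.5000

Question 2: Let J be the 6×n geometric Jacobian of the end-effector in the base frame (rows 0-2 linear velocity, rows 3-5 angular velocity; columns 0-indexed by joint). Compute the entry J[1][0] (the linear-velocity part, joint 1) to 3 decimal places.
12.828

axis z_0 = ẑ; lever o_n−o_0 = (12.8284,7.0000,7.9036)
cross product → J_v[:, 0] = (-7.0000,12.8284,0.0000)
J_ω[:, 0] = z_0
entry J[1][0] = 12.8284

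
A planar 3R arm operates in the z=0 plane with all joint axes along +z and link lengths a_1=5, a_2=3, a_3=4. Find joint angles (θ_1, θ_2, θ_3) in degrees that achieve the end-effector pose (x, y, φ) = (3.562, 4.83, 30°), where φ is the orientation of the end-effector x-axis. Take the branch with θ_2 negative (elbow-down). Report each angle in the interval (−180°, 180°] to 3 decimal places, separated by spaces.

120.002 -150.003 60.001

wrist centre = target − a_3·(cos φ, sin φ) = (0.0979, 2.8300)
cos θ_2 = (8.0185−5²−3²)/(2·5·3) = -0.8661; θ_2 = -150.0029° (elbow-down)
β = atan2(2.8300,0.0979) = 88.0188°; ψ = atan2(-1.4999,2.4018) = -31.9833°
θ_1 = β − ψ = 120.0021°
θ_3 = φ − θ_1 − θ_2 = 60.0008° (wrapped to (-180°,180°])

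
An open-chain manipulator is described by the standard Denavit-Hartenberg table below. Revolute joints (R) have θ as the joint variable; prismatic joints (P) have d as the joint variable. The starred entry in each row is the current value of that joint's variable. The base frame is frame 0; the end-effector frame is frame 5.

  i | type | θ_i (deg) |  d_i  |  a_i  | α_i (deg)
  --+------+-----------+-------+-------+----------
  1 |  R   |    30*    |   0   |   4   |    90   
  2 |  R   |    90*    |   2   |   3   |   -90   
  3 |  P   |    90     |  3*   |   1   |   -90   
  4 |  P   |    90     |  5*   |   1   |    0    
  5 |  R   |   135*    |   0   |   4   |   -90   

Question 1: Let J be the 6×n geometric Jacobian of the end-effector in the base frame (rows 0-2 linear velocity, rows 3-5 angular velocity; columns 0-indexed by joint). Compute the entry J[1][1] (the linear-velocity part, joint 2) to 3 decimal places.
axis z_1 = (0.5000,-0.8660,0.0000); lever o_n−o_1 = (-2.2673,-5.7297,-2.0000)
cross product → J_v[:, 1] = (1.7321,1.0000,-4.8284)
J_ω[:, 1] = z_1
entry J[1][1] = 1.0000

1.000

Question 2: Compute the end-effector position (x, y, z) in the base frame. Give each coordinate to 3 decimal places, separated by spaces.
1.197 -3.730 -2.000

after link 1: o_1 = (3.4641, 2.0000, 0.0000)
after link 2: o_2 = (4.4641, 0.2679, 3.0000)
after link 3: o_3 = (1.3660, -0.3660, 3.0000)
after link 4: o_4 = (2.2321, 0.1340, -2.0000)
after link 5: o_5 = (1.1968, -3.7297, -2.0000)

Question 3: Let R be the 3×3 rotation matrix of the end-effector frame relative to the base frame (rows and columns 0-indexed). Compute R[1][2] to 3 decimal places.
0.259

End-effector z-axis (col 2 of R) = (-0.9659,0.2588,0.0000)
R[1][2] = 0.2588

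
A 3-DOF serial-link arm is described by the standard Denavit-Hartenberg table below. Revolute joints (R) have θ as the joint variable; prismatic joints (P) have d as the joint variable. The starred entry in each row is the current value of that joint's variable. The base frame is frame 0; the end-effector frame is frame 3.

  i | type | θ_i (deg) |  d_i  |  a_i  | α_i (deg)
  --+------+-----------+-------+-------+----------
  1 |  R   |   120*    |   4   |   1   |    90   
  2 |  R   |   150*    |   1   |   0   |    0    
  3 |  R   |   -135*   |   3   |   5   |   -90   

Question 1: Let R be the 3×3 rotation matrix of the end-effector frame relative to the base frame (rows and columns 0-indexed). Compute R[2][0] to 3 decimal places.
End-effector x-axis (col 0 of R) = (-0.4830,0.8365,0.2588)
R[2][0] = 0.2588

0.259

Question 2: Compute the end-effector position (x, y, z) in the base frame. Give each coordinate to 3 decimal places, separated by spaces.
0.549 7.049 5.294

after link 1: o_1 = (-0.5000, 0.8660, 4.0000)
after link 2: o_2 = (0.3660, 1.3660, 4.0000)
after link 3: o_3 = (0.5493, 7.0486, 5.2941)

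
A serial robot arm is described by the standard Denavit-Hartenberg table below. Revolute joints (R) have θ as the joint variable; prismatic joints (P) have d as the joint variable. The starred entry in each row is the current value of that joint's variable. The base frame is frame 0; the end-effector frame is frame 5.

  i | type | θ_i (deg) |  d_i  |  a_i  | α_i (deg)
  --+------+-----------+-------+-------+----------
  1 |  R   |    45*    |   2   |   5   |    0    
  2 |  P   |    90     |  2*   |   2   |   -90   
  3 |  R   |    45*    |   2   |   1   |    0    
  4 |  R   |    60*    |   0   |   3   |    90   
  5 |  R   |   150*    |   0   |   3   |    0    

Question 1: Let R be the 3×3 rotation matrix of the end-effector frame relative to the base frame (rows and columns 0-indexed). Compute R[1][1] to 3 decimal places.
End-effector y-axis (col 1 of R) = (0.5209,0.7039,0.4830)
R[1][1] = 0.7039

0.704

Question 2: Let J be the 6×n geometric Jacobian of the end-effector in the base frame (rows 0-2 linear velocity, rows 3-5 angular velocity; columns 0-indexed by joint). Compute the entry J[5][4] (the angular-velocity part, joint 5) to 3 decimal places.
axis z_4 = (-0.6830,0.6830,-0.2588); lever o_n−o_4 = (-1.5361,-0.5852,2.5095)
cross product → J_v[:, 4] = (1.5626,2.1116,1.4489)
J_ω[:, 4] = z_4
entry J[5][4] = -0.2588

-0.259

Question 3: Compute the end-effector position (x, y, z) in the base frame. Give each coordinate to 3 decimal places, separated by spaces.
after link 1: o_1 = (3.5355, 3.5355, 2.0000)
after link 2: o_2 = (2.1213, 4.9497, 4.0000)
after link 3: o_3 = (0.2071, 4.0355, 3.2929)
after link 4: o_4 = (0.7561, 3.4865, 0.3951)
after link 5: o_5 = (-0.7800, 2.9013, 2.9047)

-0.780 2.901 2.905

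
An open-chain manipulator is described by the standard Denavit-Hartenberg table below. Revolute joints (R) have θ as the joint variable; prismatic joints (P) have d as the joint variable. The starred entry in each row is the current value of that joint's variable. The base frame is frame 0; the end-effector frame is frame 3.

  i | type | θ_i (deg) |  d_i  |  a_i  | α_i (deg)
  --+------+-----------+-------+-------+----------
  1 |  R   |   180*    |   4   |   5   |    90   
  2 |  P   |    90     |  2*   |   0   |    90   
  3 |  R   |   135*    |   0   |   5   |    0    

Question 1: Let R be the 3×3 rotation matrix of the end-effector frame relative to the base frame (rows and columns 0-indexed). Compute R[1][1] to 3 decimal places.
-0.707

End-effector y-axis (col 1 of R) = (-0.0000,-0.7071,-0.7071)
R[1][1] = -0.7071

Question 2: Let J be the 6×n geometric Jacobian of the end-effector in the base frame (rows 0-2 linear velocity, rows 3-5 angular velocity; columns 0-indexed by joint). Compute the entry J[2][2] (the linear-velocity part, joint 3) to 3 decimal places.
axis z_2 = (-1.0000,0.0000,-0.0000); lever o_n−o_2 = (0.0000,3.5355,-3.5355)
cross product → J_v[:, 2] = (-0.0000,-3.5355,-3.5355)
J_ω[:, 2] = z_2
entry J[2][2] = -3.5355

-3.536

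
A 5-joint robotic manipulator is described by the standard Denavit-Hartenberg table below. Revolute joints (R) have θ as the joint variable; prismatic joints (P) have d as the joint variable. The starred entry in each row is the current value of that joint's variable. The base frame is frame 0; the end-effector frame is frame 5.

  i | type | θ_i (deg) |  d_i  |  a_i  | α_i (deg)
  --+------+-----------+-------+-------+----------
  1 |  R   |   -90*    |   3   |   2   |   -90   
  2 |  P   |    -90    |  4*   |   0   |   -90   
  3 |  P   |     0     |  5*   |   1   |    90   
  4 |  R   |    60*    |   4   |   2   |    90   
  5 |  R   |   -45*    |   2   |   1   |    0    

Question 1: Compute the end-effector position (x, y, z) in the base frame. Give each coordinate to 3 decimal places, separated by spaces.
7.293 -8.344 7.086

after link 1: o_1 = (0.0000, -2.0000, 3.0000)
after link 2: o_2 = (4.0000, -2.0000, 3.0000)
after link 3: o_3 = (4.0000, -7.0000, 4.0000)
after link 4: o_4 = (8.0000, -8.7321, 5.0000)
after link 5: o_5 = (7.2929, -8.3444, 7.0856)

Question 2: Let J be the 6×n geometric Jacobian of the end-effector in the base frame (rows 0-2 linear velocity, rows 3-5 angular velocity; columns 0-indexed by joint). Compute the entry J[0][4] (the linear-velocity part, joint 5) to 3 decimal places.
0.707

axis z_4 = (-0.0000,0.5000,0.8660); lever o_n−o_4 = (-0.7071,0.3876,2.0856)
cross product → J_v[:, 4] = (0.7071,-0.6124,0.3536)
J_ω[:, 4] = z_4
entry J[0][4] = 0.7071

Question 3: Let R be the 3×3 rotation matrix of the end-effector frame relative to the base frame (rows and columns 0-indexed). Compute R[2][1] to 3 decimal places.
End-effector y-axis (col 1 of R) = (0.7071,-0.6124,0.3536)
R[2][1] = 0.3536

0.354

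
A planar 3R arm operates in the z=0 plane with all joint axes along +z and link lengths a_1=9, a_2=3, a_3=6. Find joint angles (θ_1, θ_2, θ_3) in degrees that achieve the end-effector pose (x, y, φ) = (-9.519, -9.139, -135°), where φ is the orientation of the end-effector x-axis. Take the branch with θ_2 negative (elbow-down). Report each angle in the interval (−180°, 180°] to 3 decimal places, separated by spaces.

wrist centre = target − a_3·(cos φ, sin φ) = (-5.2764, -4.8964)
cos θ_2 = (51.8143−9²−3²)/(2·9·3) = -0.7071; θ_2 = -135.0029° (elbow-down)
β = atan2(-4.8964,-5.2764) = -137.1393°; ψ = atan2(-2.1212,6.8786) = -17.1387°
θ_1 = β − ψ = -120.0006°
θ_3 = φ − θ_1 − θ_2 = 120.0035° (wrapped to (-180°,180°])

-120.001 -135.003 120.003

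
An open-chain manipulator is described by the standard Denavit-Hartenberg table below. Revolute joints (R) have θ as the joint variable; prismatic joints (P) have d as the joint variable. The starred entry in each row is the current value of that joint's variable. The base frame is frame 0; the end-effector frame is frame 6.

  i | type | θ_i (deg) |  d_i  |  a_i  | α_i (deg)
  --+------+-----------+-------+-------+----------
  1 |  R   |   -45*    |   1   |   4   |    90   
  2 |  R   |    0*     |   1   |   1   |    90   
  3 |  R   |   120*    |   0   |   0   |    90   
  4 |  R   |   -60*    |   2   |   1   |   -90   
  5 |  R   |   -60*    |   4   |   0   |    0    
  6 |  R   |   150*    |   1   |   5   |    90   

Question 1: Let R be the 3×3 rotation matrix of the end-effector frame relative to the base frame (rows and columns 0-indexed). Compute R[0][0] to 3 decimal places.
-0.259

End-effector x-axis (col 0 of R) = (-0.2588,0.9659,-0.0000)
R[0][0] = -0.2588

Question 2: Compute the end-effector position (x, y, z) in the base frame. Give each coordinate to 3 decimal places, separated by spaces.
after link 1: o_1 = (2.8284, -2.8284, 1.0000)
after link 2: o_2 = (2.8284, -4.2426, 1.0000)
after link 3: o_3 = (2.8284, -4.2426, 1.0000)
after link 4: o_4 = (2.8631, -6.3039, 1.8660)
after link 5: o_5 = (-0.4830, -7.2005, -0.1340)
after link 6: o_6 = (-2.6136, -2.5950, -0.6340)

-2.614 -2.595 -0.634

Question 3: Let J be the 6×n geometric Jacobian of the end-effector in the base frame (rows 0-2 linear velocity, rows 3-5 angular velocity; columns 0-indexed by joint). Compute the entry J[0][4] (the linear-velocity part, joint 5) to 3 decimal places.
2.415

axis z_4 = (-0.8365,-0.2241,-0.5000); lever o_n−o_4 = (-5.4767,3.7089,-2.5000)
cross product → J_v[:, 4] = (2.4148,0.6470,-4.3301)
J_ω[:, 4] = z_4
entry J[0][4] = 2.4148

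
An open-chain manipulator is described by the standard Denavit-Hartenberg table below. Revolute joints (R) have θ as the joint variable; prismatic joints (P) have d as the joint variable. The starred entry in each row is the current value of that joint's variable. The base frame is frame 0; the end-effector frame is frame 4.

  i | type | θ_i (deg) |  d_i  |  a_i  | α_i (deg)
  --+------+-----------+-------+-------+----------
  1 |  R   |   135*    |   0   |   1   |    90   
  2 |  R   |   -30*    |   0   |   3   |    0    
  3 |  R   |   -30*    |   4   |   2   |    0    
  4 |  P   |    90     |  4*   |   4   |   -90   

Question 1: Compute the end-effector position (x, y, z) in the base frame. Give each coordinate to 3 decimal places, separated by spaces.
-0.044 11.358 -1.232

after link 1: o_1 = (-0.7071, 0.7071, 0.0000)
after link 2: o_2 = (-2.5442, 2.5442, -1.5000)
after link 3: o_3 = (-0.4229, 6.0798, -3.2321)
after link 4: o_4 = (-0.0440, 11.3577, -1.2321)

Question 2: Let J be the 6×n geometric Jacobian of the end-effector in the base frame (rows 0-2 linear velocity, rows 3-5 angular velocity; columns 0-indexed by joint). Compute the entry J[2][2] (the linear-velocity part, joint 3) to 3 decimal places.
4.464

axis z_2 = (0.7071,0.7071,0.0000); lever o_n−o_2 = (2.5003,8.8135,0.2679)
cross product → J_v[:, 2] = (0.1895,-0.1895,4.4641)
J_ω[:, 2] = z_2
entry J[2][2] = 4.4641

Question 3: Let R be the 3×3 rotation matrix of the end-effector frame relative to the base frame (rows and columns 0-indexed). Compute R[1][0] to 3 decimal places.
0.612

End-effector x-axis (col 0 of R) = (-0.6124,0.6124,0.5000)
R[1][0] = 0.6124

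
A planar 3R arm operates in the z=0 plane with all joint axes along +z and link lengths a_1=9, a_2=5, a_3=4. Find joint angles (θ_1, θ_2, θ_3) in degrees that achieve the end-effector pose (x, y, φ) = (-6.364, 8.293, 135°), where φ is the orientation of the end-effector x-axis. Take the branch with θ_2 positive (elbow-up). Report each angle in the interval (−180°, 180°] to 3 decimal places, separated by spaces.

90.000 134.999 -89.998

wrist centre = target − a_3·(cos φ, sin φ) = (-3.5356, 5.4646)
cos θ_2 = (42.3618−9²−5²)/(2·9·5) = -0.7071; θ_2 = 134.9987° (elbow-up)
β = atan2(5.4646,-3.5356) = 122.9028°; ψ = atan2(3.5356,5.4645) = 32.9033°
θ_1 = β − ψ = 89.9996°
θ_3 = φ − θ_1 − θ_2 = -89.9983° (wrapped to (-180°,180°])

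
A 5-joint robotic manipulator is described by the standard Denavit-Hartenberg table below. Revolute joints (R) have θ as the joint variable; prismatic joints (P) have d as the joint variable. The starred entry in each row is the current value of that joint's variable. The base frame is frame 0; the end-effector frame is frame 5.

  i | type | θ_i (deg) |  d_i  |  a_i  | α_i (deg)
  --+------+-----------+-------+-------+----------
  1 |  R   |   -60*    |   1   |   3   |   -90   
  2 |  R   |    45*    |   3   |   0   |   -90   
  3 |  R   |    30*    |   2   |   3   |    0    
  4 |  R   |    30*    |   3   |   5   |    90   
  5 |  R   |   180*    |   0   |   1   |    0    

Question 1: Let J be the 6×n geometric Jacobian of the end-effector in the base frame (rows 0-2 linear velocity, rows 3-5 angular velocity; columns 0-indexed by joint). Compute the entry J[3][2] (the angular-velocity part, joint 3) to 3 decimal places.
-0.354

axis z_2 = (-0.3536,0.6124,-0.7071); lever o_n−o_2 = (-4.4411,-2.2359,-6.7869)
cross product → J_v[:, 2] = (-5.7371,0.7408,3.5101)
J_ω[:, 2] = z_2
entry J[3][2] = -0.3536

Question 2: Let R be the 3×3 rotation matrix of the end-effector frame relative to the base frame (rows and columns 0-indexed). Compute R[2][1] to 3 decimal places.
End-effector y-axis (col 1 of R) = (0.3536,-0.6124,0.7071)
R[2][1] = 0.7071

0.707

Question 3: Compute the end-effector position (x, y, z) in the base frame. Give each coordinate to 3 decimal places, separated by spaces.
after link 1: o_1 = (1.5000, -2.5981, 1.0000)
after link 2: o_2 = (4.0981, -1.0981, 1.0000)
after link 3: o_3 = (3.0105, -2.2143, -2.2513)
after link 4: o_4 = (-0.9163, -4.0732, -6.1404)
after link 5: o_5 = (-0.3431, -3.3340, -5.7869)

-0.343 -3.334 -5.787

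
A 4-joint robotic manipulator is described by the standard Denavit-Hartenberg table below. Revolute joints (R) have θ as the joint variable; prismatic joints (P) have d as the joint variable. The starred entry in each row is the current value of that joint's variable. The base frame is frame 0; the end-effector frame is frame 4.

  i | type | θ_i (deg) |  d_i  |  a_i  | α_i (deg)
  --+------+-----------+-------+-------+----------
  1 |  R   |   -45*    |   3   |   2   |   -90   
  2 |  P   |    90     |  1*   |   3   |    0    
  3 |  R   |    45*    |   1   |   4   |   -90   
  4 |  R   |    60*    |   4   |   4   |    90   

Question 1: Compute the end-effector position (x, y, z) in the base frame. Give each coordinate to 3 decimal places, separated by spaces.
after link 1: o_1 = (1.4142, -1.4142, 3.0000)
after link 2: o_2 = (2.1213, -0.7071, 0.0000)
after link 3: o_3 = (0.8284, 2.0000, -2.8284)
after link 4: o_4 = (-4.6211, 2.5505, -1.4142)

-4.621 2.551 -1.414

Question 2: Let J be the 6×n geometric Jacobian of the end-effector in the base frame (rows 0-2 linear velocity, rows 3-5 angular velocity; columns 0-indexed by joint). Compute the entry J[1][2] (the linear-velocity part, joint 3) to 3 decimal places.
1.000

axis z_2 = (0.7071,0.7071,0.0000); lever o_n−o_2 = (-6.7424,3.2576,-1.4142)
cross product → J_v[:, 2] = (-1.0000,1.0000,7.0711)
J_ω[:, 2] = z_2
entry J[1][2] = 1.0000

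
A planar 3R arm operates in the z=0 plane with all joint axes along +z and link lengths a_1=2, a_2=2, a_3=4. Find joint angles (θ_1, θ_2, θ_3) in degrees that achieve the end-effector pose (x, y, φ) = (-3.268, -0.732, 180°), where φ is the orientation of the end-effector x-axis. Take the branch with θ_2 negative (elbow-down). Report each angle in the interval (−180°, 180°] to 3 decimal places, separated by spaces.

wrist centre = target − a_3·(cos φ, sin φ) = (0.7320, -0.7320)
cos θ_2 = (1.0716−2²−2²)/(2·2·2) = -0.8660; θ_2 = -150.0021° (elbow-down)
β = atan2(-0.7320,0.7320) = -45.0000°; ψ = atan2(-0.9999,0.2679) = -75.0011°
θ_1 = β − ψ = 30.0011°
θ_3 = φ − θ_1 − θ_2 = -59.9989° (wrapped to (-180°,180°])

30.001 -150.002 -59.999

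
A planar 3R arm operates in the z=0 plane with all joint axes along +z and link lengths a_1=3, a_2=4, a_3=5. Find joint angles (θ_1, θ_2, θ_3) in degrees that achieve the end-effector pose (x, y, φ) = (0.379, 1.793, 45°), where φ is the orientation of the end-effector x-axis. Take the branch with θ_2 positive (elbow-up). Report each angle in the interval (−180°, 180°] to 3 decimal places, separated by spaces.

wrist centre = target − a_3·(cos φ, sin φ) = (-3.1565, -1.7425)
cos θ_2 = (13.0001−3²−4²)/(2·3·4) = -0.5000; θ_2 = 119.9996° (elbow-up)
β = atan2(-1.7425,-3.1565) = -151.0995°; ψ = atan2(3.4641,1.0000) = 73.8976°
θ_1 = β − ψ = -224.9971°
θ_3 = φ − θ_1 − θ_2 = 149.9975° (wrapped to (-180°,180°])

135.003 120.000 149.998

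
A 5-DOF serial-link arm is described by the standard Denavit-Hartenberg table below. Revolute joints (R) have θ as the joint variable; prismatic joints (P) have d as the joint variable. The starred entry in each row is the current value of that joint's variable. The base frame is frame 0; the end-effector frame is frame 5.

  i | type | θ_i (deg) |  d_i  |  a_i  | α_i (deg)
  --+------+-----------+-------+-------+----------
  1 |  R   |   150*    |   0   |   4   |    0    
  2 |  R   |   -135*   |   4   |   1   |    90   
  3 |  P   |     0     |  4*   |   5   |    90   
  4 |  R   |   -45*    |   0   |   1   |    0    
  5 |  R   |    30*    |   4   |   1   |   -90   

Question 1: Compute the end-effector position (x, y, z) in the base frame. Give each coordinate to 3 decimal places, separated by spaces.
4.733 1.055 -0.000

after link 1: o_1 = (-3.4641, 2.0000, 0.0000)
after link 2: o_2 = (-2.4982, 2.2588, 4.0000)
after link 3: o_3 = (3.3667, -0.3108, 4.0000)
after link 4: o_4 = (3.8667, 0.5552, 4.0000)
after link 5: o_5 = (4.7328, 1.0552, -0.0000)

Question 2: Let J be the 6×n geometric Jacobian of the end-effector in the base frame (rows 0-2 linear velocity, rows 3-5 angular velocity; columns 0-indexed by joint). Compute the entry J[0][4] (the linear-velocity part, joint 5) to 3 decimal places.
axis z_4 = (0.0000,-0.0000,-1.0000); lever o_n−o_4 = (0.8660,0.5000,-4.0000)
cross product → J_v[:, 4] = (0.5000,-0.8660,0.0000)
J_ω[:, 4] = z_4
entry J[0][4] = 0.5000

0.500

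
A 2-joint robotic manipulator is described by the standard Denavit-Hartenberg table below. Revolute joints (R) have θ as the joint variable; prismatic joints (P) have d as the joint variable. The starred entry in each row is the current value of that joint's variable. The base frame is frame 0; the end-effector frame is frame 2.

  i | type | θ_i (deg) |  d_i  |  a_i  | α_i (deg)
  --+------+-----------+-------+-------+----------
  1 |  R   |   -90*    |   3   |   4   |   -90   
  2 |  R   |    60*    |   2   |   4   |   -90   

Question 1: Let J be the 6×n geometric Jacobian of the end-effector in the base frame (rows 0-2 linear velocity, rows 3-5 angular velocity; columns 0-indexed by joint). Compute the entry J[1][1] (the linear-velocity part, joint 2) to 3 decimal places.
3.464

axis z_1 = (1.0000,0.0000,0.0000); lever o_n−o_1 = (2.0000,-2.0000,-3.4641)
cross product → J_v[:, 1] = (-0.0000,3.4641,-2.0000)
J_ω[:, 1] = z_1
entry J[1][1] = 3.4641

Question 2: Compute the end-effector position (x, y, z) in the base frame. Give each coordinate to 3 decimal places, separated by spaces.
2.000 -6.000 -0.464

after link 1: o_1 = (0.0000, -4.0000, 3.0000)
after link 2: o_2 = (2.0000, -6.0000, -0.4641)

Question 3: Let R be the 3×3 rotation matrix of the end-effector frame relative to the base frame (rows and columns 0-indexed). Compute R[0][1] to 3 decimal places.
End-effector y-axis (col 1 of R) = (-1.0000,-0.0000,-0.0000)
R[0][1] = -1.0000

-1.000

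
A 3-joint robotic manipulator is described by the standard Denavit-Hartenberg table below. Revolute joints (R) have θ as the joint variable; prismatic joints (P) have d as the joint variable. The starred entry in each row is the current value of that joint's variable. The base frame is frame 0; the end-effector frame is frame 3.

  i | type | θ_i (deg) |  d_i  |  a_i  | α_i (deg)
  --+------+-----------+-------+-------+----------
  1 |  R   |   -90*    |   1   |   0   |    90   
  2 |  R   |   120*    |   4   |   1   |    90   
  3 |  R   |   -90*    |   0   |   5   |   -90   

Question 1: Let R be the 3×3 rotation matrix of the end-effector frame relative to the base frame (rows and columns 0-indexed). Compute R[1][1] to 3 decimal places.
End-effector y-axis (col 1 of R) = (-0.0000,0.8660,-0.5000)
R[1][1] = 0.8660

0.866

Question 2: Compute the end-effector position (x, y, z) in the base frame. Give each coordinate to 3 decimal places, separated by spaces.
after link 1: o_1 = (0.0000, 0.0000, 1.0000)
after link 2: o_2 = (-4.0000, 0.5000, 1.8660)
after link 3: o_3 = (1.0000, 0.5000, 1.8660)

1.000 0.500 1.866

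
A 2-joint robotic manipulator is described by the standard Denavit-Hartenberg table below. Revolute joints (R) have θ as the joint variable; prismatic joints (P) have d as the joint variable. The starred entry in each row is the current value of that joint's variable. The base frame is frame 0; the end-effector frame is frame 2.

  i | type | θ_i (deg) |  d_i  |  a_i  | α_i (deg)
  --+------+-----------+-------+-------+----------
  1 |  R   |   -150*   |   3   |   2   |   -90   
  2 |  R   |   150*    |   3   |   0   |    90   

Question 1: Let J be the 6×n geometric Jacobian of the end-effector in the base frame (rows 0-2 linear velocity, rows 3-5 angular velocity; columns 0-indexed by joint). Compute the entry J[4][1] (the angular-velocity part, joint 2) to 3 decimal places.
-0.866

axis z_1 = (0.5000,-0.8660,0.0000); lever o_n−o_1 = (1.5000,-2.5981,0.0000)
cross product → J_v[:, 1] = (0.0000,0.0000,0.0000)
J_ω[:, 1] = z_1
entry J[4][1] = -0.8660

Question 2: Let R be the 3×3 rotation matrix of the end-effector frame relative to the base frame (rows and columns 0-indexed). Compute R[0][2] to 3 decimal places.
-0.433

End-effector z-axis (col 2 of R) = (-0.4330,-0.2500,-0.8660)
R[0][2] = -0.4330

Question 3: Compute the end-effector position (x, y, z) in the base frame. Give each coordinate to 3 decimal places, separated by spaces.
-0.232 -3.598 3.000

after link 1: o_1 = (-1.7321, -1.0000, 3.0000)
after link 2: o_2 = (-0.2321, -3.5981, 3.0000)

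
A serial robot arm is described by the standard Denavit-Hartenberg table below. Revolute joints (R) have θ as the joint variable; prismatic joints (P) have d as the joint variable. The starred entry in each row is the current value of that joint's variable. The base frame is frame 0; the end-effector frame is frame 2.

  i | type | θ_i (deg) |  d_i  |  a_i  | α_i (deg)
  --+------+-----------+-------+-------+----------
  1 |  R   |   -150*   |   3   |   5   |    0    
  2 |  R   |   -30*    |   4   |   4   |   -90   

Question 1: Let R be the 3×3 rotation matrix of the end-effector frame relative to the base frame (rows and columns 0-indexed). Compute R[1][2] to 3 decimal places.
End-effector z-axis (col 2 of R) = (0.0000,-1.0000,0.0000)
R[1][2] = -1.0000

-1.000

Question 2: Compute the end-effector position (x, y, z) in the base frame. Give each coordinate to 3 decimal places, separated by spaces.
after link 1: o_1 = (-4.3301, -2.5000, 3.0000)
after link 2: o_2 = (-8.3301, -2.5000, 7.0000)

-8.330 -2.500 7.000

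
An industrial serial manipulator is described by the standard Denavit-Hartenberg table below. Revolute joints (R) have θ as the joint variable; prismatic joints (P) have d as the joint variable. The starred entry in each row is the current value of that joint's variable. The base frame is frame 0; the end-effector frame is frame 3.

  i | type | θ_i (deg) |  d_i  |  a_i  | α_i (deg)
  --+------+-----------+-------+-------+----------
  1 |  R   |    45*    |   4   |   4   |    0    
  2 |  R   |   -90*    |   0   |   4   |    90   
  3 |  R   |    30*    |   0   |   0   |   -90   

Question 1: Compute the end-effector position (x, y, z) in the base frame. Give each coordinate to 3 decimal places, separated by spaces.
after link 1: o_1 = (2.8284, 2.8284, 4.0000)
after link 2: o_2 = (5.6569, -0.0000, 4.0000)
after link 3: o_3 = (5.6569, -0.0000, 4.0000)

5.657 -0.000 4.000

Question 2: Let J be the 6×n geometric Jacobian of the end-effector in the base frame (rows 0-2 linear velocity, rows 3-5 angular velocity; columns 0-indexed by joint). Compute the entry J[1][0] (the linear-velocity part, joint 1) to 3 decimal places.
axis z_0 = ẑ; lever o_n−o_0 = (5.6569,-0.0000,4.0000)
cross product → J_v[:, 0] = (0.0000,5.6569,-0.0000)
J_ω[:, 0] = z_0
entry J[1][0] = 5.6569

5.657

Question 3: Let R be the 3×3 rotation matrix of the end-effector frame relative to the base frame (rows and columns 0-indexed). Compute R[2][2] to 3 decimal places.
End-effector z-axis (col 2 of R) = (-0.3536,0.3536,0.8660)
R[2][2] = 0.8660

0.866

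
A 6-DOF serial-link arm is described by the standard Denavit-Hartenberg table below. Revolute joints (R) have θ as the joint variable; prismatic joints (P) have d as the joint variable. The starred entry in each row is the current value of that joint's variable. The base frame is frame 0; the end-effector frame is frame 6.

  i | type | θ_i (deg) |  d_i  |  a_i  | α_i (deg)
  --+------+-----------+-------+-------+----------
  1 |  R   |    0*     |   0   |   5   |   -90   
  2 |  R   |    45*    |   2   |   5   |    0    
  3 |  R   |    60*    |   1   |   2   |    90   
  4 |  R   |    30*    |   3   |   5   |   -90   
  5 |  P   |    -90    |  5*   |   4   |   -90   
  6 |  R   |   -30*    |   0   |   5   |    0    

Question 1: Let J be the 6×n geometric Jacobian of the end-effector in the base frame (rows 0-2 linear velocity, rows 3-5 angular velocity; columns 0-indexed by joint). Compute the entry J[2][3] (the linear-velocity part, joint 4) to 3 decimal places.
axis z_3 = (0.9659,0.0000,-0.2588); lever o_n−o_3 = (10.7939,8.9952,-3.4928)
cross product → J_v[:, 3] = (2.3281,0.5801,8.6887)
J_ω[:, 3] = z_3
entry J[2][3] = 8.6887

8.689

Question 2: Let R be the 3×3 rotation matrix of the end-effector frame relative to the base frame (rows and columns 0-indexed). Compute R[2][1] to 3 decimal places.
End-effector y-axis (col 1 of R) = (0.3709,-0.7500,-0.5477)
R[2][1] = -0.5477

-0.548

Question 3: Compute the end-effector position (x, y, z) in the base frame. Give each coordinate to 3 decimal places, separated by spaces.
18.812 11.995 -8.960

after link 1: o_1 = (5.0000, 0.0000, 0.0000)
after link 2: o_2 = (8.5355, 2.0000, -3.5355)
after link 3: o_3 = (8.0179, 3.0000, -5.4674)
after link 4: o_4 = (9.7950, 5.5000, -10.4264)
after link 5: o_5 = (14.3057, 9.8301, -9.0469)
after link 6: o_6 = (18.8118, 11.9952, -8.9602)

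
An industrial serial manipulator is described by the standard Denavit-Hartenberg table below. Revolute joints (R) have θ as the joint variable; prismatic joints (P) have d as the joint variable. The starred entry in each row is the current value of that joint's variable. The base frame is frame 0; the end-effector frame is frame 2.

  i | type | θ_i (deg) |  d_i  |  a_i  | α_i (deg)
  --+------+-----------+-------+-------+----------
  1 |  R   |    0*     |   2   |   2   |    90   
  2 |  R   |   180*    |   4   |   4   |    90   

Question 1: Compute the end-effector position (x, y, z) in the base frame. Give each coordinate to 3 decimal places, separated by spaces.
after link 1: o_1 = (2.0000, 0.0000, 2.0000)
after link 2: o_2 = (-2.0000, -4.0000, 2.0000)

-2.000 -4.000 2.000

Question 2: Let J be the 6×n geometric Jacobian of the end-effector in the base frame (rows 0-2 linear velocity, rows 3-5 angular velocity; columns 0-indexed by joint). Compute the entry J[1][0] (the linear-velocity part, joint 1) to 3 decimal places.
-2.000

axis z_0 = ẑ; lever o_n−o_0 = (-2.0000,-4.0000,2.0000)
cross product → J_v[:, 0] = (4.0000,-2.0000,0.0000)
J_ω[:, 0] = z_0
entry J[1][0] = -2.0000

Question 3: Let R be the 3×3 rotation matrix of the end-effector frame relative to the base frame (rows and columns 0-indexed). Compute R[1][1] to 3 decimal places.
End-effector y-axis (col 1 of R) = (-0.0000,-1.0000,0.0000)
R[1][1] = -1.0000

-1.000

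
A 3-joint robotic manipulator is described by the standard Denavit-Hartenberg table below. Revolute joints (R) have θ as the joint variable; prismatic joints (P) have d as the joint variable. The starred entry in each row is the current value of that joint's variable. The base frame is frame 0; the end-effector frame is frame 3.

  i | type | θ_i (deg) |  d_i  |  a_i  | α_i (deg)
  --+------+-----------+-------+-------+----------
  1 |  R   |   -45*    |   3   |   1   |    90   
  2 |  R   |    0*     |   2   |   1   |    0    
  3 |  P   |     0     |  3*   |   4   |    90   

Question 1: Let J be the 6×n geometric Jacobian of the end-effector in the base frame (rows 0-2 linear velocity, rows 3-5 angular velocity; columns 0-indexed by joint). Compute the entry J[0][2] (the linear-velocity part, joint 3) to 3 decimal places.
-0.707

prismatic axis z_2 = (-0.7071,-0.7071,0.0000)
J_v[:, 2] = z_2; J_ω[:, 2] = (0,0,0)
entry J[0][2] = -0.7071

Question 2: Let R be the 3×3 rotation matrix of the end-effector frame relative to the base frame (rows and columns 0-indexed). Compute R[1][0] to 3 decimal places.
-0.707

End-effector x-axis (col 0 of R) = (0.7071,-0.7071,0.0000)
R[1][0] = -0.7071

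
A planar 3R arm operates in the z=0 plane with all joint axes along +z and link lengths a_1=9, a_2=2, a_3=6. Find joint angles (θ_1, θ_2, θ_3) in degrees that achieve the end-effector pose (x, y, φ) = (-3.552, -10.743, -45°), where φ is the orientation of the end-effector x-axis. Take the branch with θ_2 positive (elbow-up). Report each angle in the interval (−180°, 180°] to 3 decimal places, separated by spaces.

wrist centre = target − a_3·(cos φ, sin φ) = (-7.7946, -6.5004)
cos θ_2 = (103.0111−9²−2²)/(2·9·2) = 0.5003; θ_2 = 59.9796° (elbow-up)
β = atan2(-6.5004,-7.7946) = -140.1735°; ψ = atan2(1.7317,10.0006) = 9.8239°
θ_1 = β − ψ = -149.9974°
θ_3 = φ − θ_1 − θ_2 = 45.0177° (wrapped to (-180°,180°])

-149.997 59.980 45.018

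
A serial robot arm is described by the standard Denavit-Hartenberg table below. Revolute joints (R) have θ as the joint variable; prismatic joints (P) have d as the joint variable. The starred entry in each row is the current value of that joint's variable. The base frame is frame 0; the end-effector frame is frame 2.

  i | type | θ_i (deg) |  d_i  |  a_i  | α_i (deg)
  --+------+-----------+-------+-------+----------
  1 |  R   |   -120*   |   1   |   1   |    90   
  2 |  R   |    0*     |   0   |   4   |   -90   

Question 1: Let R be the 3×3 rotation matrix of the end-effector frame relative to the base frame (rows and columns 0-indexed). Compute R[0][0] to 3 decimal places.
-0.500

End-effector x-axis (col 0 of R) = (-0.5000,-0.8660,0.0000)
R[0][0] = -0.5000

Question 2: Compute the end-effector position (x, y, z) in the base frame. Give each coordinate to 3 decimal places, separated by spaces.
-2.500 -4.330 1.000

after link 1: o_1 = (-0.5000, -0.8660, 1.0000)
after link 2: o_2 = (-2.5000, -4.3301, 1.0000)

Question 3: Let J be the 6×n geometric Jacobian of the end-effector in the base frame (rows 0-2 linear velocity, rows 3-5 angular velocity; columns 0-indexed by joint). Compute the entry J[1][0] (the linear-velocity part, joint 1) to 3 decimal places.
axis z_0 = ẑ; lever o_n−o_0 = (-2.5000,-4.3301,1.0000)
cross product → J_v[:, 0] = (4.3301,-2.5000,0.0000)
J_ω[:, 0] = z_0
entry J[1][0] = -2.5000

-2.500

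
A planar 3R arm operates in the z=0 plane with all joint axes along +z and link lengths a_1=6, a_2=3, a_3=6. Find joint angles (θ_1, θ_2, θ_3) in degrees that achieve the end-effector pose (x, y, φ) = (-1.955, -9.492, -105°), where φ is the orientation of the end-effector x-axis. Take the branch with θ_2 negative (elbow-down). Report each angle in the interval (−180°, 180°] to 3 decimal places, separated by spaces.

-72.411 -149.993 117.403

wrist centre = target − a_3·(cos φ, sin φ) = (-0.4021, -3.6964)
cos θ_2 = (13.8254−6²−3²)/(2·6·3) = -0.8660; θ_2 = -149.9927° (elbow-down)
β = atan2(-3.6964,-0.4021) = -96.2080°; ψ = atan2(-1.5003,3.4021) = -23.7975°
θ_1 = β − ψ = -72.4106°
θ_3 = φ − θ_1 − θ_2 = 117.4033° (wrapped to (-180°,180°])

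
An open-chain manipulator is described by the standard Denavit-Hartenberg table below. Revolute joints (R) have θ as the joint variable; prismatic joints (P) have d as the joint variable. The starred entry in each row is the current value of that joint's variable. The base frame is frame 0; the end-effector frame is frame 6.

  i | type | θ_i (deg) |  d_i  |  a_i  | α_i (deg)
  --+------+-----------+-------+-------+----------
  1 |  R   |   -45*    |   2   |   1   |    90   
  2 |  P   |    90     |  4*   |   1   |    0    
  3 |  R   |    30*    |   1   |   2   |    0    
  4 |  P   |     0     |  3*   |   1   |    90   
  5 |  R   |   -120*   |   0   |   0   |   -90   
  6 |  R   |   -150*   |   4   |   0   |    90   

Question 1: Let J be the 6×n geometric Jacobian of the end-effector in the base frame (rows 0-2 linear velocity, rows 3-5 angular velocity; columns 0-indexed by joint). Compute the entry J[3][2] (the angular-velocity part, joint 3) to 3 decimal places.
-0.707

axis z_2 = (-0.7071,-0.7071,0.0000); lever o_n−o_2 = (-3.6996,0.8712,5.5981)
cross product → J_v[:, 2] = (-3.9584,3.9584,-3.2321)
J_ω[:, 2] = z_2
entry J[3][2] = -0.7071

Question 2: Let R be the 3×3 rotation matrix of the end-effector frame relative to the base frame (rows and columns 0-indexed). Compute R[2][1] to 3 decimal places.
0.750

End-effector y-axis (col 1 of R) = (0.0474,0.6597,0.7500)
R[2][1] = 0.7500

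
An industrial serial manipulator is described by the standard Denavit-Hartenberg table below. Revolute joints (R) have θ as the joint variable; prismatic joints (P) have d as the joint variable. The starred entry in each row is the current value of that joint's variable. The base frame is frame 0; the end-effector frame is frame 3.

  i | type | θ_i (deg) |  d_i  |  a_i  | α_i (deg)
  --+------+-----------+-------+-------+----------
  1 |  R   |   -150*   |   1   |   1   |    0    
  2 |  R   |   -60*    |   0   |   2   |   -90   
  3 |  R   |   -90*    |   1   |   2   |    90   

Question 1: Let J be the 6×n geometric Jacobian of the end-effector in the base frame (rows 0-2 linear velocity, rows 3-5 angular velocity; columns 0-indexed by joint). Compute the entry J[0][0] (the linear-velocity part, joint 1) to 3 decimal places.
0.366

axis z_0 = ẑ; lever o_n−o_0 = (-3.0981,-0.3660,3.0000)
cross product → J_v[:, 0] = (0.3660,-3.0981,0.0000)
J_ω[:, 0] = z_0
entry J[0][0] = 0.3660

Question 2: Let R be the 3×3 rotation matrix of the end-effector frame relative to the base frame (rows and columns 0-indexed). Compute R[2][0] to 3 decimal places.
1.000

End-effector x-axis (col 0 of R) = (-0.0000,0.0000,1.0000)
R[2][0] = 1.0000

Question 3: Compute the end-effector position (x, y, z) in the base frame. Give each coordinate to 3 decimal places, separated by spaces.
-3.098 -0.366 3.000

after link 1: o_1 = (-0.8660, -0.5000, 1.0000)
after link 2: o_2 = (-2.5981, 0.5000, 1.0000)
after link 3: o_3 = (-3.0981, -0.3660, 3.0000)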